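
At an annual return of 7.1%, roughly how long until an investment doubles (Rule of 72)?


Formula: Years ≈ 72 / r
Substituting: Years ≈ 72 / 7.1
Years ≈ 10.1

10.1 years


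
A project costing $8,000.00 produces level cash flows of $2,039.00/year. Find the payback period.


Formula: Payback = investment / annual cash flow
Substituting: Payback = $8,000.00 / $2,039.00
Payback = 3.9235 years

3.9235 years


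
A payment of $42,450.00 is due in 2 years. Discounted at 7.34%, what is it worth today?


Formula: PV = FV / (1 + r)^n
Substituting: PV = $42,450.00 / (1 + 0.0734)^2
Discount factor: (1.0734)^2 = 1.152188
PV = $42,450.00 / 1.152188 = $36,842.96

$36,842.96


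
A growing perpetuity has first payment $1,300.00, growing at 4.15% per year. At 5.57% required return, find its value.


Formula: PV = C / (r - g)
Spread: r - g = 0.0557 - 0.0415 = 0.0142
Substituting: PV = $1,300.00 / 0.0142
PV = $91,549.30

$91,549.30


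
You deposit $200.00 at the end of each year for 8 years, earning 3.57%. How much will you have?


Formula: FV = PMT * ((1+r)^n - 1) / r
Growth factor: (1 + 0.0357)^8 = 1.323951
Numerator: 1.323951 - 1 = 0.323951
FV = $200.00 * 0.323951 / 0.0357 = $1,814.85

$1,814.85


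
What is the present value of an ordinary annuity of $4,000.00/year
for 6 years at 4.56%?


Formula: PV = PMT * (1 - (1+r)^(-n)) / r
Discount factor: (1 + 0.0456)^(-6) = 0.765256
Bracket: 1 - 0.765256 = 0.234744
PV = $4,000.00 * 0.234744 / 0.0456 = $20,591.61

$20,591.61


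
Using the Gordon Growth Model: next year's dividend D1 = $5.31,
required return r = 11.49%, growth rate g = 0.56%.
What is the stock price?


Formula: P = D1 / (r - g)
Spread: r - g = 0.1149 - 0.0056 = 0.1093
Substituting: P = $5.31 / 0.1093
P = $48.58

$48.58


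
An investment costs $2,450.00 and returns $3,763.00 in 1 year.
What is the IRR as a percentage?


Formula: IRR = C1/C0 - 1
Substituting: IRR = $3,763.00 / $2,450.00 - 1
Ratio: 1.535918 - 1 = 0.535918
IRR = 53.5918%

53.5918%


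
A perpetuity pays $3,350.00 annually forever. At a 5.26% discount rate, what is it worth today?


Formula: PV = C / r
Substituting: PV = $3,350.00 / 0.0526
PV = $63,688.21

$63,688.21


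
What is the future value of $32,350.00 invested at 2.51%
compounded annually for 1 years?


Formula: FV = P * (1 + r)^n
Substituting: FV = $32,350.00 * (1 + 0.0251)^1
Growth factor: (1.0251)^1 = 1.0251
FV = $32,350.00 * 1.0251 = $33,161.99

$33,161.99


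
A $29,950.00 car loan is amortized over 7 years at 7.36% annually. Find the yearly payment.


Formula: PMT = PV * r / (1 - (1+r)^(-n))
Denominator: 1 - (1 + 0.0736)^(-7) = 0.391721
Numerator: $29,950.00 * 0.0736 = 2204.32
PMT = 2204.32 / 0.391721 = $5,627.26

$5,627.26


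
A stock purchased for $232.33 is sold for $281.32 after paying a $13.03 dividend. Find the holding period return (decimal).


Formula: HPR = (P1 - P0 + D) / P0
Gain: $281.32 - $232.33 + $13.03 = $62.02
HPR = $62.02 / $232.33 = 0.2669

0.2669


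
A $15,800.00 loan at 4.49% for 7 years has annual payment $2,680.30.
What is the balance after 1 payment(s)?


Formula: Balance = PV*(1+r)^k - PMT*((1+r)^k - 1)/r
Growth: (1 + 0.0449)^1 = 1.0449
Accumulated factor: ((1+r)^k - 1)/r = 1.0
Balance = $15,800.00 * 1.0449 - $2,680.30 * 1.0
Balance = $13,829.12

$13,829.12


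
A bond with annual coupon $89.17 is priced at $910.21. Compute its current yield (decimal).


Formula: Current yield = annual coupon / price
Substituting: CY = $89.17 / $910.21
CY = 0.097966

0.097966


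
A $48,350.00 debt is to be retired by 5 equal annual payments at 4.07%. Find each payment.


Formula: PMT = PV * r / (1 - (1+r)^(-n))
Denominator: 1 - (1 + 0.0407)^(-5) = 0.180833
Numerator: $48,350.00 * 0.0407 = 1967.845
PMT = 1967.845 / 0.180833 = $10,882.09

$10,882.09


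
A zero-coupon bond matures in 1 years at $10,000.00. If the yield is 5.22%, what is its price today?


Formula: Price = FV / (1 + r)^n
Substituting: Price = $10,000.00 / (1 + 0.0522)^1
Discount factor: (1.0522)^1 = 1.0522
Price = $10,000.00 / 1.0522 = $9,503.90

$9,503.90


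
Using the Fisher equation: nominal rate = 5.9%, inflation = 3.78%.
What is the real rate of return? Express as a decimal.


Formula: (1 + r_real) = (1 + r_nom) / (1 + inflation)
Substituting: (1 + r_real) = 1.059 / 1.0378
(1 + r_real) = 1.020428
r_real = 1.020428 - 1 = 0.020428

0.020428


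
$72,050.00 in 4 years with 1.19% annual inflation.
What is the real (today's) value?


Formula: Real value = nominal / (1 + inflation)^years
Price level: (1 + 0.0119)^4 = 1.048456
Real value = $72,050.00 / 1.048456 = $68,720.07

$68,720.07


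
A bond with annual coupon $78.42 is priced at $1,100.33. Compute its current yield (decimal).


Formula: Current yield = annual coupon / price
Substituting: CY = $78.42 / $1,100.33
CY = 0.07127

0.07127


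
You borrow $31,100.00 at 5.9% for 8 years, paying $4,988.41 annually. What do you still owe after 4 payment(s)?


Formula: Balance = PV*(1+r)^k - PMT*((1+r)^k - 1)/r
Growth: (1 + 0.059)^4 = 1.25772
Accumulated factor: ((1+r)^k - 1)/r = 4.368129
Balance = $31,100.00 * 1.25772 - $4,988.41 * 4.368129
Balance = $17,325.06

$17,325.06


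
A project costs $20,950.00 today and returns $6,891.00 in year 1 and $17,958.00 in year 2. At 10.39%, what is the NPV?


Formula: NPV = C0 + C1/(1+r) + C2/(1+r)^2
Discount C1: $6,891.00 / (1 + 0.1039) = $6,242.41
Discount C2: $17,958.00 / (1 + 0.1039)^2 = $14,736.64
NPV = -$20,950.00 + $6,242.41 + $14,736.64 = $29.05

$29.05


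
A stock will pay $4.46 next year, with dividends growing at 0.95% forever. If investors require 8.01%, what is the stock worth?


Formula: P = D1 / (r - g)
Spread: r - g = 0.0801 - 0.0095 = 0.0706
Substituting: P = $4.46 / 0.0706
P = $63.17

$63.17


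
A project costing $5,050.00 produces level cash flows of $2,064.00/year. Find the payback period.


Formula: Payback = investment / annual cash flow
Substituting: Payback = $5,050.00 / $2,064.00
Payback = 2.4467 years

2.4467 years


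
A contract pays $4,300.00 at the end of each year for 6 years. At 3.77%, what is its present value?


Formula: PV = PMT * (1 - (1+r)^(-n)) / r
Discount factor: (1 + 0.0377)^(-6) = 0.800883
Bracket: 1 - 0.800883 = 0.199117
PV = $4,300.00 * 0.199117 / 0.0377 = $22,710.95

$22,710.95


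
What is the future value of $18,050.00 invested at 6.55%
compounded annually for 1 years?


Formula: FV = P * (1 + r)^n
Substituting: FV = $18,050.00 * (1 + 0.0655)^1
Growth factor: (1.0655)^1 = 1.0655
FV = $18,050.00 * 1.0655 = $19,232.28

$19,232.28


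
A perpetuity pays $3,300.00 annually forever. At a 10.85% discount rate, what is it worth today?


Formula: PV = C / r
Substituting: PV = $3,300.00 / 0.1085
PV = $30,414.75

$30,414.75


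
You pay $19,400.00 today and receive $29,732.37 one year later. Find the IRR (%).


Formula: IRR = C1/C0 - 1
Substituting: IRR = $29,732.37 / $19,400.00 - 1
Ratio: 1.532596 - 1 = 0.532596
IRR = 53.2596%

53.2596%


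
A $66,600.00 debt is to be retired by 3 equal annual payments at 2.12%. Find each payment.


Formula: PMT = PV * r / (1 - (1+r)^(-n))
Denominator: 1 - (1 + 0.0212)^(-3) = 0.060996
Numerator: $66,600.00 * 0.0212 = 1411.92
PMT = 1411.92 / 0.060996 = $23,147.86

$23,147.86


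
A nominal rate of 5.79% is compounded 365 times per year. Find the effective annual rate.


Formula: EAR = (1 + r/m)^m - 1
Period rate: r/m = 0.0579 / 365 = 0.000159
Compounding: (1 + 0.000159)^365 = 1.059604
EAR = 1.059604 - 1 = 0.059604

0.059604


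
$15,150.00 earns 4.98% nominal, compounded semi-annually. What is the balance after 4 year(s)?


Formula: FV = P * (1 + r/m)^(m*t)
Period rate: r/m = 0.0498 / 2 = 0.0249
Total periods: m*t = 2 * 4 = 8
Growth factor: (1 + 0.0249)^8 = 1.217452
FV = $15,150.00 * 1.217452 = $18,444.40

$18,444.40


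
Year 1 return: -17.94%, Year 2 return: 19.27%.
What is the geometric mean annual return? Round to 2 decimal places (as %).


Formula: Geometric mean = ((1+r1)*(1+r2))^(1/2) - 1
Product: (1 + -0.1794) * (1 + 0.1927) = 0.8206 * 1.1927 = 0.97873
Square root: 0.97873^0.5 = 0.989308
Geometric mean = 0.989308 - 1 = -0.010692
As percentage: -1.07%

-1.07%


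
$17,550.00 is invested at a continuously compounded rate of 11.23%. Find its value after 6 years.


Formula: FV = P * e^(r*t)
Exponent: r*t = 0.1123 * 6 = 0.6738
e^(0.6738) = 1.961678
FV = $17,550.00 * 1.961678 = $34,427.44

$34,427.44


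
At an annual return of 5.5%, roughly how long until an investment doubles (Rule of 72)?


Formula: Years ≈ 72 / r
Substituting: Years ≈ 72 / 5.5
Years ≈ 13.1

13.1 years


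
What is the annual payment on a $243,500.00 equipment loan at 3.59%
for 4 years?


Formula: PMT = PV * r / (1 - (1+r)^(-n))
Denominator: 1 - (1 + 0.0359)^(-4) = 0.131582
Numerator: $243,500.00 * 0.0359 = 8741.65
PMT = 8741.65 / 0.131582 = $66,434.85

$66,434.85


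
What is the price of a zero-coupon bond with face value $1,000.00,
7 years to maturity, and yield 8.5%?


Formula: Price = FV / (1 + r)^n
Substituting: Price = $1,000.00 / (1 + 0.085)^7
Discount factor: (1.085)^7 = 1.770142
Price = $1,000.00 / 1.770142 = $564.93

$564.93


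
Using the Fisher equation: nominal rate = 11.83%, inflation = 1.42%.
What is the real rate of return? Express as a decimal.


Formula: (1 + r_real) = (1 + r_nom) / (1 + inflation)
Substituting: (1 + r_real) = 1.1183 / 1.0142
(1 + r_real) = 1.102642
r_real = 1.102642 - 1 = 0.102642

0.102642


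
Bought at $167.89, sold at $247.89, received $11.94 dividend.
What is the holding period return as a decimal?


Formula: HPR = (P1 - P0 + D) / P0
Gain: $247.89 - $167.89 + $11.94 = $91.94
HPR = $91.94 / $167.89 = 0.5476

0.5476


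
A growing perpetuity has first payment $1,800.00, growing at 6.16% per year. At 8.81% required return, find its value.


Formula: PV = C / (r - g)
Spread: r - g = 0.0881 - 0.0616 = 0.0265
Substituting: PV = $1,800.00 / 0.0265
PV = $67,924.53

$67,924.53


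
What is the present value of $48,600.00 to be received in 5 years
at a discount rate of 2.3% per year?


Formula: PV = FV / (1 + r)^n
Substituting: PV = $48,600.00 / (1 + 0.023)^5
Discount factor: (1.023)^5 = 1.120413
PV = $48,600.00 / 1.120413 = $43,376.86

$43,376.86


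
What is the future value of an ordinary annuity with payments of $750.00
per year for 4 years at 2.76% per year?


Formula: FV = PMT * ((1+r)^n - 1) / r
Growth factor: (1 + 0.0276)^4 = 1.115055
Numerator: 1.115055 - 1 = 0.115055
FV = $750.00 * 0.115055 / 0.0276 = $3,126.50

$3,126.50


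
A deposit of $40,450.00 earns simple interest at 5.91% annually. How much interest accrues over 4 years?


Formula: I = P * r * t
Substituting: I = $40,450.00 * 0.0591 * 4
Step: I = $40,450.00 * 0.2364
I = $9,562.38

$9,562.38


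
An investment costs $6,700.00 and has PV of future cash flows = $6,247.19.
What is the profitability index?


Formula: PI = PV(cash flows) / initial investment
Substituting: PI = $6,247.19 / $6,700.00
PI = 0.9324

0.9324


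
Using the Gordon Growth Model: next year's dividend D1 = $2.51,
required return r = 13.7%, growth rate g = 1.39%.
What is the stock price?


Formula: P = D1 / (r - g)
Spread: r - g = 0.137 - 0.0139 = 0.1231
Substituting: P = $2.51 / 0.1231
P = $20.39

$20.39


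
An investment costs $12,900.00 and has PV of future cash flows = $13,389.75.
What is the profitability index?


Formula: PI = PV(cash flows) / initial investment
Substituting: PI = $13,389.75 / $12,900.00
PI = 1.038

1.038


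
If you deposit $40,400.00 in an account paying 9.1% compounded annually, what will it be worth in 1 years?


Formula: FV = P * (1 + r)^n
Substituting: FV = $40,400.00 * (1 + 0.091)^1
Growth factor: (1.091)^1 = 1.091
FV = $40,400.00 * 1.091 = $44,076.40

$44,076.40


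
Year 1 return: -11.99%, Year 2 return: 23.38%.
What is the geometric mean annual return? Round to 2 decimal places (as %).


Formula: Geometric mean = ((1+r1)*(1+r2))^(1/2) - 1
Product: (1 + -0.1199) * (1 + 0.2338) = 0.8801 * 1.2338 = 1.085867
Square root: 1.085867^0.5 = 1.04205
Geometric mean = 1.04205 - 1 = 0.04205
As percentage: 4.20%

4.20%


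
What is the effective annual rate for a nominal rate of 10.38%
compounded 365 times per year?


Formula: EAR = (1 + r/m)^m - 1
Period rate: r/m = 0.1038 / 365 = 0.000284
Compounding: (1 + 0.000284)^365 = 1.109362
EAR = 1.109362 - 1 = 0.109362

0.109362


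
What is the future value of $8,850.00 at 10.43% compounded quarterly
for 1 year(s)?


Formula: FV = P * (1 + r/m)^(m*t)
Period rate: r/m = 0.1043 / 4 = 0.026075
Total periods: m*t = 4 * 1 = 4
Growth factor: (1 + 0.026075)^4 = 1.108451
FV = $8,850.00 * 1.108451 = $9,809.79

$9,809.79


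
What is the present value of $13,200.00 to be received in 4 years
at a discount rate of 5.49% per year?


Formula: PV = FV / (1 + r)^n
Substituting: PV = $13,200.00 / (1 + 0.0549)^4
Discount factor: (1.0549)^4 = 1.238355
PV = $13,200.00 / 1.238355 = $10,659.30

$10,659.30


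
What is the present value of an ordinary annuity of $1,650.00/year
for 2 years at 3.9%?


Formula: PV = PMT * (1 - (1+r)^(-n)) / r
Discount factor: (1 + 0.039)^(-2) = 0.926337
Bracket: 1 - 0.926337 = 0.073663
PV = $1,650.00 * 0.073663 / 0.039 = $3,116.52

$3,116.52


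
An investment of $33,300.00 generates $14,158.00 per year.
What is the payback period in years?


Formula: Payback = investment / annual cash flow
Substituting: Payback = $33,300.00 / $14,158.00
Payback = 2.352 years

2.352 years


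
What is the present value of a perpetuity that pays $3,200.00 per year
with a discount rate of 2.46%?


Formula: PV = C / r
Substituting: PV = $3,200.00 / 0.0246
PV = $130,081.30

$130,081.30


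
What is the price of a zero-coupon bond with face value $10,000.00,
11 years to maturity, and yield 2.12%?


Formula: Price = FV / (1 + r)^n
Substituting: Price = $10,000.00 / (1 + 0.0212)^11
Discount factor: (1.0212)^11 = 1.25956
Price = $10,000.00 / 1.25956 = $7,939.28

$7,939.28


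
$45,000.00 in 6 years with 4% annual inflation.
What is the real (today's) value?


Formula: Real value = nominal / (1 + inflation)^years
Price level: (1 + 0.04)^6 = 1.265319
Real value = $45,000.00 / 1.265319 = $35,564.15

$35,564.15


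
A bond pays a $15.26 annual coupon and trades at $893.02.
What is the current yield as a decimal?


Formula: Current yield = annual coupon / price
Substituting: CY = $15.26 / $893.02
CY = 0.017088

0.017088


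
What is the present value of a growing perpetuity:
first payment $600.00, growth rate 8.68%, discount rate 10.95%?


Formula: PV = C / (r - g)
Spread: r - g = 0.1095 - 0.0868 = 0.0227
Substituting: PV = $600.00 / 0.0227
PV = $26,431.72

$26,431.72


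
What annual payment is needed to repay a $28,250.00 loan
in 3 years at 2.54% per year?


Formula: PMT = PV * r / (1 - (1+r)^(-n))
Denominator: 1 - (1 + 0.0254)^(-3) = 0.072487
Numerator: $28,250.00 * 0.0254 = 717.55
PMT = 717.55 / 0.072487 = $9,899.03

$9,899.03


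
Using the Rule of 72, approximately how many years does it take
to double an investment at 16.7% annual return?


Formula: Years ≈ 72 / r
Substituting: Years ≈ 72 / 16.7
Years ≈ 4.3

4.3 years


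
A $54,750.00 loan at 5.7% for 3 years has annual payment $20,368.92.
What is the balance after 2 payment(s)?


Formula: Balance = PV*(1+r)^k - PMT*((1+r)^k - 1)/r
Growth: (1 + 0.057)^2 = 1.117249
Accumulated factor: ((1+r)^k - 1)/r = 2.057
Balance = $54,750.00 * 1.117249 - $20,368.92 * 2.057
Balance = $19,270.51

$19,270.51


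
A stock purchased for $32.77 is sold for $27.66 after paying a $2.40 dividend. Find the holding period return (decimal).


Formula: HPR = (P1 - P0 + D) / P0
Gain: $27.66 - $32.77 + $2.40 = -$2.71
HPR = -$2.71 / $32.77 = -0.0827

-0.0827


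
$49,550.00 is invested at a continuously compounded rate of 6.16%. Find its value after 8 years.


Formula: FV = P * e^(r*t)
Exponent: r*t = 0.0616 * 8 = 0.4928
e^(0.4928) = 1.636893
FV = $49,550.00 * 1.636893 = $81,108.05

$81,108.05


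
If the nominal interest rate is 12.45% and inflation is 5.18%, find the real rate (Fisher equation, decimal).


Formula: (1 + r_real) = (1 + r_nom) / (1 + inflation)
Substituting: (1 + r_real) = 1.1245 / 1.0518
(1 + r_real) = 1.06912
r_real = 1.06912 - 1 = 0.06912

0.06912


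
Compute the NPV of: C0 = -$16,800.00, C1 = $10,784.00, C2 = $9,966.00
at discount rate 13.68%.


Formula: NPV = C0 + C1/(1+r) + C2/(1+r)^2
Discount C1: $10,784.00 / (1 + 0.1368) = $9,486.28
Discount C2: $9,966.00 / (1 + 0.1368)^2 = $7,711.75
NPV = -$16,800.00 + $9,486.28 + $7,711.75 = $398.02

$398.02


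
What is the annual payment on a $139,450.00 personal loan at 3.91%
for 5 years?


Formula: PMT = PV * r / (1 - (1+r)^(-n))
Denominator: 1 - (1 + 0.0391)^(-5) = 0.174507
Numerator: $139,450.00 * 0.0391 = 5452.495
PMT = 5452.495 / 0.174507 = $31,245.10

$31,245.10


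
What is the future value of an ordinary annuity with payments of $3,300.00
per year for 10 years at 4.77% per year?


Formula: FV = PMT * ((1+r)^n - 1) / r
Growth factor: (1 + 0.0477)^10 = 1.593564
Numerator: 1.593564 - 1 = 0.593564
FV = $3,300.00 * 0.593564 / 0.0477 = $41,064.16

$41,064.16


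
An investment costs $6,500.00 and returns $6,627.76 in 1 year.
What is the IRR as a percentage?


Formula: IRR = C1/C0 - 1
Substituting: IRR = $6,627.76 / $6,500.00 - 1
Ratio: 1.019655 - 1 = 0.019655
IRR = 1.9655%

1.9655%


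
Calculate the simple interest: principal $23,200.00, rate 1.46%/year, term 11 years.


Formula: I = P * r * t
Substituting: I = $23,200.00 * 0.0146 * 11
Step: I = $23,200.00 * 0.1606
I = $3,725.92

$3,725.92


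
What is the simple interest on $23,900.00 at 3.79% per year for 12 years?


Formula: I = P * r * t
Substituting: I = $23,900.00 * 0.0379 * 12
Step: I = $23,900.00 * 0.4548
I = $10,869.72

$10,869.72


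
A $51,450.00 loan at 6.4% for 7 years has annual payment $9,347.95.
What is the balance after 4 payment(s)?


Formula: Balance = PV*(1+r)^k - PMT*((1+r)^k - 1)/r
Growth: (1 + 0.064)^4 = 1.281641
Accumulated factor: ((1+r)^k - 1)/r = 4.400646
Balance = $51,450.00 * 1.281641 - $9,347.95 * 4.400646
Balance = $24,803.43

$24,803.43


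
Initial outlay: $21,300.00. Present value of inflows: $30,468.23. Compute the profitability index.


Formula: PI = PV(cash flows) / initial investment
Substituting: PI = $30,468.23 / $21,300.00
PI = 1.4304

1.4304


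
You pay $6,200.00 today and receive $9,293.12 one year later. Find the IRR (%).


Formula: IRR = C1/C0 - 1
Substituting: IRR = $9,293.12 / $6,200.00 - 1
Ratio: 1.49889 - 1 = 0.49889
IRR = 49.889%

49.889%


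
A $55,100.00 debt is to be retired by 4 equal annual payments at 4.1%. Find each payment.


Formula: PMT = PV * r / (1 - (1+r)^(-n))
Denominator: 1 - (1 + 0.041)^(-4) = 0.148476
Numerator: $55,100.00 * 0.041 = 2259.1
PMT = 2259.1 / 0.148476 = $15,215.29

$15,215.29


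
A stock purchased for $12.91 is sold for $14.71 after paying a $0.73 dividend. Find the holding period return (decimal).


Formula: HPR = (P1 - P0 + D) / P0
Gain: $14.71 - $12.91 + $0.73 = $2.53
HPR = $2.53 / $12.91 = 0.196

0.196


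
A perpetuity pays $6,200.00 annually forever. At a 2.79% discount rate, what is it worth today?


Formula: PV = C / r
Substituting: PV = $6,200.00 / 0.0279
PV = $222,222.22

$222,222.22


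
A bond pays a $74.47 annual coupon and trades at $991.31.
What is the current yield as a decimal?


Formula: Current yield = annual coupon / price
Substituting: CY = $74.47 / $991.31
CY = 0.075123

0.075123


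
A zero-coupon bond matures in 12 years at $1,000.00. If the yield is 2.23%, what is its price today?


Formula: Price = FV / (1 + r)^n
Substituting: Price = $1,000.00 / (1 + 0.0223)^12
Discount factor: (1.0223)^12 = 1.302988
Price = $1,000.00 / 1.302988 = $767.47

$767.47


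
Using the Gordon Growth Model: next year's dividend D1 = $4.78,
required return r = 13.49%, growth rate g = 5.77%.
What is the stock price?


Formula: P = D1 / (r - g)
Spread: r - g = 0.1349 - 0.0577 = 0.0772
Substituting: P = $4.78 / 0.0772
P = $61.92

$61.92


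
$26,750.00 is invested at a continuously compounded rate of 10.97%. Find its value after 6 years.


Formula: FV = P * e^(r*t)
Exponent: r*t = 0.1097 * 6 = 0.6582
e^(0.6582) = 1.931313
FV = $26,750.00 * 1.931313 = $51,662.62

$51,662.62


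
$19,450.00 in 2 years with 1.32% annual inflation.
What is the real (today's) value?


Formula: Real value = nominal / (1 + inflation)^years
Price level: (1 + 0.0132)^2 = 1.026574
Real value = $19,450.00 / 1.026574 = $18,946.51

$18,946.51


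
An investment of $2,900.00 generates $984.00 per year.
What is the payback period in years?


Formula: Payback = investment / annual cash flow
Substituting: Payback = $2,900.00 / $984.00
Payback = 2.9472 years

2.9472 years


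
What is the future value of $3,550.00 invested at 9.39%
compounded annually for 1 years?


Formula: FV = P * (1 + r)^n
Substituting: FV = $3,550.00 * (1 + 0.0939)^1
Growth factor: (1.0939)^1 = 1.0939
FV = $3,550.00 * 1.0939 = $3,883.35

$3,883.35


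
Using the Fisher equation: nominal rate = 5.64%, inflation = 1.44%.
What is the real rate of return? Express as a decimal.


Formula: (1 + r_real) = (1 + r_nom) / (1 + inflation)
Substituting: (1 + r_real) = 1.0564 / 1.0144
(1 + r_real) = 1.041404
r_real = 1.041404 - 1 = 0.041404

0.041404


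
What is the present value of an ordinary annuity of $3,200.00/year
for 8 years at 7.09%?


Formula: PV = PMT * (1 - (1+r)^(-n)) / r
Discount factor: (1 + 0.0709)^(-8) = 0.578108
Bracket: 1 - 0.578108 = 0.421892
PV = $3,200.00 * 0.421892 / 0.0709 = $19,041.69

$19,041.69


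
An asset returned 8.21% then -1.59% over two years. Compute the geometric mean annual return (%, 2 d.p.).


Formula: Geometric mean = ((1+r1)*(1+r2))^(1/2) - 1
Product: (1 + 0.0821) * (1 + -0.0159) = 1.0821 * 0.9841 = 1.064895
Square root: 1.064895^0.5 = 1.031937
Geometric mean = 1.031937 - 1 = 0.031937
As percentage: 3.19%

3.19%


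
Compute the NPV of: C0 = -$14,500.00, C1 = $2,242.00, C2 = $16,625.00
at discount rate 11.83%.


Formula: NPV = C0 + C1/(1+r) + C2/(1+r)^2
Discount C1: $2,242.00 / (1 + 0.1183) = $2,004.83
Discount C2: $16,625.00 / (1 + 0.1183)^2 = $13,293.67
NPV = -$14,500.00 + $2,004.83 + $13,293.67 = $798.50

$798.50


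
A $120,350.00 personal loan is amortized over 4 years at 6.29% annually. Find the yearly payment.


Formula: PMT = PV * r / (1 - (1+r)^(-n))
Denominator: 1 - (1 + 0.0629)^(-4) = 0.216516
Numerator: $120,350.00 * 0.0629 = 7570.015
PMT = 7570.015 / 0.216516 = $34,962.91

$34,962.91


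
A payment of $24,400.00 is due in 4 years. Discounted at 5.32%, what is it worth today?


Formula: PV = FV / (1 + r)^n
Substituting: PV = $24,400.00 / (1 + 0.0532)^4
Discount factor: (1.0532)^4 = 1.230392
PV = $24,400.00 / 1.230392 = $19,831.08

$19,831.08


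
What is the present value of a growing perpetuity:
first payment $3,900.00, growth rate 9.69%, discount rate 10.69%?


Formula: PV = C / (r - g)
Spread: r - g = 0.1069 - 0.0969 = 0.01
Substituting: PV = $3,900.00 / 0.01
PV = $390,000.00

$390,000.00


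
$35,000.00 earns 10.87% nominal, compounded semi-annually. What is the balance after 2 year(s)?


Formula: FV = P * (1 + r/m)^(m*t)
Period rate: r/m = 0.1087 / 2 = 0.05435
Total periods: m*t = 2 * 2 = 4
Growth factor: (1 + 0.05435)^4 = 1.235774
FV = $35,000.00 * 1.235774 = $43,252.11

$43,252.11


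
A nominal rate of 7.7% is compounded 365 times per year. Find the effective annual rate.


Formula: EAR = (1 + r/m)^m - 1
Period rate: r/m = 0.077 / 365 = 0.000211
Compounding: (1 + 0.000211)^365 = 1.080033
EAR = 1.080033 - 1 = 0.080033

0.080033


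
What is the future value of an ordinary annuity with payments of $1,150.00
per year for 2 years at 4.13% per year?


Formula: FV = PMT * ((1+r)^n - 1) / r
Growth factor: (1 + 0.0413)^2 = 1.084306
Numerator: 1.084306 - 1 = 0.084306
FV = $1,150.00 * 0.084306 / 0.0413 = $2,347.50

$2,347.50


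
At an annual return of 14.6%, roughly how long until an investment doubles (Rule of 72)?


Formula: Years ≈ 72 / r
Substituting: Years ≈ 72 / 14.6
Years ≈ 4.9

4.9 years


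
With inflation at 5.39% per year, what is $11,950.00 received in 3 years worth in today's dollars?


Formula: Real value = nominal / (1 + inflation)^years
Price level: (1 + 0.0539)^3 = 1.170572
Real value = $11,950.00 / 1.170572 = $10,208.68

$10,208.68


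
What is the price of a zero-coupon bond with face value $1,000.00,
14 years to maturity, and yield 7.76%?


Formula: Price = FV / (1 + r)^n
Substituting: Price = $1,000.00 / (1 + 0.0776)^14
Discount factor: (1.0776)^14 = 2.847123
Price = $1,000.00 / 2.847123 = $351.23

$351.23


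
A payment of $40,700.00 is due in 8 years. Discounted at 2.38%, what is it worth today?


Formula: PV = FV / (1 + r)^n
Substituting: PV = $40,700.00 / (1 + 0.0238)^8
Discount factor: (1.0238)^8 = 1.207038
PV = $40,700.00 / 1.207038 = $33,718.90

$33,718.90


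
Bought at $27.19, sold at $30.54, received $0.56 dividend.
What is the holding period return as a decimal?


Formula: HPR = (P1 - P0 + D) / P0
Gain: $30.54 - $27.19 + $0.56 = $3.91
HPR = $3.91 / $27.19 = 0.1438

0.1438


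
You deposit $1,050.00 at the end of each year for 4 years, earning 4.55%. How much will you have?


Formula: FV = PMT * ((1+r)^n - 1) / r
Growth factor: (1 + 0.0455)^4 = 1.194803
Numerator: 1.194803 - 1 = 0.194803
FV = $1,050.00 * 0.194803 / 0.0455 = $4,495.44

$4,495.44


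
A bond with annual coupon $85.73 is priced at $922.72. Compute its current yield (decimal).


Formula: Current yield = annual coupon / price
Substituting: CY = $85.73 / $922.72
CY = 0.09291

0.09291


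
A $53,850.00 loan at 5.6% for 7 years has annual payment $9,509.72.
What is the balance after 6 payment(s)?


Formula: Balance = PV*(1+r)^k - PMT*((1+r)^k - 1)/r
Growth: (1 + 0.056)^6 = 1.386703
Accumulated factor: ((1+r)^k - 1)/r = 6.905414
Balance = $53,850.00 * 1.386703 - $9,509.72 * 6.905414
Balance = $9,005.41

$9,005.41


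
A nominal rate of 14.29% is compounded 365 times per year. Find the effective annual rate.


Formula: EAR = (1 + r/m)^m - 1
Period rate: r/m = 0.1429 / 365 = 0.000392
Compounding: (1 + 0.000392)^365 = 1.153582
EAR = 1.153582 - 1 = 0.153582

0.153582


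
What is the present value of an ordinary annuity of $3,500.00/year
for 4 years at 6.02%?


Formula: PV = PMT * (1 - (1+r)^(-n)) / r
Discount factor: (1 + 0.0602)^(-4) = 0.791496
Bracket: 1 - 0.791496 = 0.208504
PV = $3,500.00 * 0.208504 / 0.0602 = $12,122.32

$12,122.32


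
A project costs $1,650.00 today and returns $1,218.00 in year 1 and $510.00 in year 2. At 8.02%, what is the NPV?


Formula: NPV = C0 + C1/(1+r) + C2/(1+r)^2
Discount C1: $1,218.00 / (1 + 0.0802) = $1,127.57
Discount C2: $510.00 / (1 + 0.0802)^2 = $437.08
NPV = -$1,650.00 + $1,127.57 + $437.08 = -$85.35

-$85.35


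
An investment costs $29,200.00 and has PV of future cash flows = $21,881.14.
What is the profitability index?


Formula: PI = PV(cash flows) / initial investment
Substituting: PI = $21,881.14 / $29,200.00
PI = 0.7494

0.7494


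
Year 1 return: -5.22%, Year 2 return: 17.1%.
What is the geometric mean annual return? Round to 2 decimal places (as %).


Formula: Geometric mean = ((1+r1)*(1+r2))^(1/2) - 1
Product: (1 + -0.0522) * (1 + 0.171) = 0.9478 * 1.171 = 1.109874
Square root: 1.109874^0.5 = 1.053505
Geometric mean = 1.053505 - 1 = 0.053505
As percentage: 5.35%

5.35%


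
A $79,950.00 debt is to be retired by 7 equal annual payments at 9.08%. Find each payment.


Formula: PMT = PV * r / (1 - (1+r)^(-n))
Denominator: 1 - (1 + 0.0908)^(-7) = 0.455768
Numerator: $79,950.00 * 0.0908 = 7259.46
PMT = 7259.46 / 0.455768 = $15,927.97

$15,927.97


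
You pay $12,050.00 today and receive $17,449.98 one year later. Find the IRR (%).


Formula: IRR = C1/C0 - 1
Substituting: IRR = $17,449.98 / $12,050.00 - 1
Ratio: 1.448131 - 1 = 0.448131
IRR = 44.8131%

44.8131%


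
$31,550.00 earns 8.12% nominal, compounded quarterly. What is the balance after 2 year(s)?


Formula: FV = P * (1 + r/m)^(m*t)
Period rate: r/m = 0.0812 / 4 = 0.0203
Total periods: m*t = 4 * 2 = 8
Growth factor: (1 + 0.0203)^8 = 1.174419
FV = $31,550.00 * 1.174419 = $37,052.92

$37,052.92


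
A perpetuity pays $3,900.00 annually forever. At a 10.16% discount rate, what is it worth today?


Formula: PV = C / r
Substituting: PV = $3,900.00 / 0.1016
PV = $38,385.83

$38,385.83


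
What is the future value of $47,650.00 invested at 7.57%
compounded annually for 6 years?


Formula: FV = P * (1 + r)^n
Substituting: FV = $47,650.00 * (1 + 0.0757)^6
Growth factor: (1.0757)^6 = 1.549341
FV = $47,650.00 * 1.549341 = $73,826.10

$73,826.10


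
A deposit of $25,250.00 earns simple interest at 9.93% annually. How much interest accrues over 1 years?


Formula: I = P * r * t
Substituting: I = $25,250.00 * 0.0993 * 1
Step: I = $25,250.00 * 0.0993
I = $2,507.33

$2,507.33


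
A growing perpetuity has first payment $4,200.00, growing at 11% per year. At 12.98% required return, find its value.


Formula: PV = C / (r - g)
Spread: r - g = 0.1298 - 0.11 = 0.0198
Substituting: PV = $4,200.00 / 0.0198
PV = $212,121.21

$212,121.21


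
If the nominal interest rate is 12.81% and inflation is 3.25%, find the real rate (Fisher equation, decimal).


Formula: (1 + r_real) = (1 + r_nom) / (1 + inflation)
Substituting: (1 + r_real) = 1.1281 / 1.0325
(1 + r_real) = 1.092591
r_real = 1.092591 - 1 = 0.092591

0.092591


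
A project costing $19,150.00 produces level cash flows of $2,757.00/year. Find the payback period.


Formula: Payback = investment / annual cash flow
Substituting: Payback = $19,150.00 / $2,757.00
Payback = 6.946 years

6.946 years


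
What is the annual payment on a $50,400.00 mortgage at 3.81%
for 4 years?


Formula: PMT = PV * r / (1 - (1+r)^(-n))
Denominator: 1 - (1 + 0.0381)^(-4) = 0.138921
Numerator: $50,400.00 * 0.0381 = 1920.24
PMT = 1920.24 / 0.138921 = $13,822.58

$13,822.58


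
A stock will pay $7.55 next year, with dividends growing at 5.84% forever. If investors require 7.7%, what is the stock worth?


Formula: P = D1 / (r - g)
Spread: r - g = 0.077 - 0.0584 = 0.0186
Substituting: P = $7.55 / 0.0186
P = $405.91

$405.91


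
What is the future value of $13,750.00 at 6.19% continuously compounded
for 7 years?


Formula: FV = P * e^(r*t)
Exponent: r*t = 0.0619 * 7 = 0.4333
e^(0.4333) = 1.542339
FV = $13,750.00 * 1.542339 = $21,207.16

$21,207.16


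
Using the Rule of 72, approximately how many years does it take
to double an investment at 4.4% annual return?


Formula: Years ≈ 72 / r
Substituting: Years ≈ 72 / 4.4
Years ≈ 16.4

16.4 years


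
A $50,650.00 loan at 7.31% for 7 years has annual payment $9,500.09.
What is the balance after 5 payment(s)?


Formula: Balance = PV*(1+r)^k - PMT*((1+r)^k - 1)/r
Growth: (1 + 0.0731)^5 = 1.422987
Accumulated factor: ((1+r)^k - 1)/r = 5.786418
Balance = $50,650.00 * 1.422987 - $9,500.09 * 5.786418
Balance = $17,102.81

$17,102.81


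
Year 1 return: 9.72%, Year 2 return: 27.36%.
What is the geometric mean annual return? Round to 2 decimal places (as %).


Formula: Geometric mean = ((1+r1)*(1+r2))^(1/2) - 1
Product: (1 + 0.0972) * (1 + 0.2736) = 1.0972 * 1.2736 = 1.397394
Square root: 1.397394^0.5 = 1.182114
Geometric mean = 1.182114 - 1 = 0.182114
As percentage: 18.21%

18.21%


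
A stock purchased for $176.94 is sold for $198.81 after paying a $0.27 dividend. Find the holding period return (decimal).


Formula: HPR = (P1 - P0 + D) / P0
Gain: $198.81 - $176.94 + $0.27 = $22.14
HPR = $22.14 / $176.94 = 0.1251

0.1251


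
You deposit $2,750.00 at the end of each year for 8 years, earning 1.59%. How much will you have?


Formula: FV = PMT * ((1+r)^n - 1) / r
Growth factor: (1 + 0.0159)^8 = 1.134508
Numerator: 1.134508 - 1 = 0.134508
FV = $2,750.00 * 0.134508 / 0.0159 = $23,264.02

$23,264.02


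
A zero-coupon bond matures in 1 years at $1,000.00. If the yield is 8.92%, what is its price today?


Formula: Price = FV / (1 + r)^n
Substituting: Price = $1,000.00 / (1 + 0.0892)^1
Discount factor: (1.0892)^1 = 1.0892
Price = $1,000.00 / 1.0892 = $918.11

$918.11


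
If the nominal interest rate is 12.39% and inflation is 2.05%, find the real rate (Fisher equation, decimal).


Formula: (1 + r_real) = (1 + r_nom) / (1 + inflation)
Substituting: (1 + r_real) = 1.1239 / 1.0205
(1 + r_real) = 1.101323
r_real = 1.101323 - 1 = 0.101323

0.101323


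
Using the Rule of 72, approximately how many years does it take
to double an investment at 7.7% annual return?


Formula: Years ≈ 72 / r
Substituting: Years ≈ 72 / 7.7
Years ≈ 9.4

9.4 years


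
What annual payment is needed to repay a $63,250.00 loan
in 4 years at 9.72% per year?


Formula: PMT = PV * r / (1 - (1+r)^(-n))
Denominator: 1 - (1 + 0.0972)^(-4) = 0.309988
Numerator: $63,250.00 * 0.0972 = 6147.9
PMT = 6147.9 / 0.309988 = $19,832.72

$19,832.72


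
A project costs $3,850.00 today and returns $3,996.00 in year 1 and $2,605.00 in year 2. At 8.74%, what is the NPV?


Formula: NPV = C0 + C1/(1+r) + C2/(1+r)^2
Discount C1: $3,996.00 / (1 + 0.0874) = $3,674.82
Discount C2: $2,605.00 / (1 + 0.0874)^2 = $2,203.07
NPV = -$3,850.00 + $3,674.82 + $2,203.07 = $2,027.89

$2,027.89


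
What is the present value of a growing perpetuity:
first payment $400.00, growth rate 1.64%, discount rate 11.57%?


Formula: PV = C / (r - g)
Spread: r - g = 0.1157 - 0.0164 = 0.0993
Substituting: PV = $400.00 / 0.0993
PV = $4,028.20

$4,028.20


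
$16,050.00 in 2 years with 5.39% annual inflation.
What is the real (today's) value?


Formula: Real value = nominal / (1 + inflation)^years
Price level: (1 + 0.0539)^2 = 1.110705
Real value = $16,050.00 / 1.110705 = $14,450.28

$14,450.28


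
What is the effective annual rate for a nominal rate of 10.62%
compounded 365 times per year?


Formula: EAR = (1 + r/m)^m - 1
Period rate: r/m = 0.1062 / 365 = 0.000291
Compounding: (1 + 0.000291)^365 = 1.112027
EAR = 1.112027 - 1 = 0.112027

0.112027


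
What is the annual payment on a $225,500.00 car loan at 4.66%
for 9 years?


Formula: PMT = PV * r / (1 - (1+r)^(-n))
Denominator: 1 - (1 + 0.0466)^(-9) = 0.336298
Numerator: $225,500.00 * 0.0466 = 10508.3
PMT = 10508.3 / 0.336298 = $31,247.03

$31,247.03


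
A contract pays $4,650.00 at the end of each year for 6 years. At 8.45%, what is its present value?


Formula: PV = PMT * (1 - (1+r)^(-n)) / r
Discount factor: (1 + 0.0845)^(-6) = 0.614643
Bracket: 1 - 0.614643 = 0.385357
PV = $4,650.00 * 0.385357 / 0.0845 = $21,206.06

$21,206.06


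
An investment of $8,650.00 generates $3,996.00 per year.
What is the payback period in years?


Formula: Payback = investment / annual cash flow
Substituting: Payback = $8,650.00 / $3,996.00
Payback = 2.1647 years

2.1647 years


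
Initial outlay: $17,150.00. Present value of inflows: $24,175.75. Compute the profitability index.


Formula: PI = PV(cash flows) / initial investment
Substituting: PI = $24,175.75 / $17,150.00
PI = 1.4097

1.4097


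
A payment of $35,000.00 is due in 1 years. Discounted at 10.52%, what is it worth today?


Formula: PV = FV / (1 + r)^n
Substituting: PV = $35,000.00 / (1 + 0.1052)^1
Discount factor: (1.1052)^1 = 1.1052
PV = $35,000.00 / 1.1052 = $31,668.48

$31,668.48


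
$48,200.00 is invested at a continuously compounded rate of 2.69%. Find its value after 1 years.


Formula: FV = P * e^(r*t)
Exponent: r*t = 0.0269 * 1 = 0.0269
e^(0.0269) = 1.027265
FV = $48,200.00 * 1.027265 = $49,514.18

$49,514.18


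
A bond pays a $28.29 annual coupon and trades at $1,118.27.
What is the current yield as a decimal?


Formula: Current yield = annual coupon / price
Substituting: CY = $28.29 / $1,118.27
CY = 0.025298

0.025298


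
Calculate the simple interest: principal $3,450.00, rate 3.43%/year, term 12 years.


Formula: I = P * r * t
Substituting: I = $3,450.00 * 0.0343 * 12
Step: I = $3,450.00 * 0.4116
I = $1,420.02

$1,420.02


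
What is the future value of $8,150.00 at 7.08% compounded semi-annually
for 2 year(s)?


Formula: FV = P * (1 + r/m)^(m*t)
Period rate: r/m = 0.0708 / 2 = 0.0354
Total periods: m*t = 2 * 2 = 4
Growth factor: (1 + 0.0354)^4 = 1.149298
FV = $8,150.00 * 1.149298 = $9,366.78

$9,366.78


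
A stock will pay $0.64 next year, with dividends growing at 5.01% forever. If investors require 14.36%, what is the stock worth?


Formula: P = D1 / (r - g)
Spread: r - g = 0.1436 - 0.0501 = 0.0935
Substituting: P = $0.64 / 0.0935
P = $6.84

$6.84


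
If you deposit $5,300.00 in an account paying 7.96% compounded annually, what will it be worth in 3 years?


Formula: FV = P * (1 + r)^n
Substituting: FV = $5,300.00 * (1 + 0.0796)^3
Growth factor: (1.0796)^3 = 1.258313
FV = $5,300.00 * 1.258313 = $6,669.06

$6,669.06


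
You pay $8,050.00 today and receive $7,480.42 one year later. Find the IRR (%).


Formula: IRR = C1/C0 - 1
Substituting: IRR = $7,480.42 / $8,050.00 - 1
Ratio: 0.929245 - 1 = -0.070755
IRR = -7.0755%

-7.0755%


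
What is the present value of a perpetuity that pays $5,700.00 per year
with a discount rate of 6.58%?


Formula: PV = C / r
Substituting: PV = $5,700.00 / 0.0658
PV = $86,626.14

$86,626.14


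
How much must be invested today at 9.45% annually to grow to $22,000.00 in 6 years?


Formula: PV = FV / (1 + r)^n
Substituting: PV = $22,000.00 / (1 + 0.0945)^6
Discount factor: (1.0945)^6 = 1.719074
PV = $22,000.00 / 1.719074 = $12,797.59

$12,797.59


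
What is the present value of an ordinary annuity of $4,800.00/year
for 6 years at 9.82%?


Formula: PV = PMT * (1 - (1+r)^(-n)) / r
Discount factor: (1 + 0.0982)^(-6) = 0.570048
Bracket: 1 - 0.570048 = 0.429952
PV = $4,800.00 * 0.429952 / 0.0982 = $21,015.99

$21,015.99


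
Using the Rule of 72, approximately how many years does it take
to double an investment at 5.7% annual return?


Formula: Years ≈ 72 / r
Substituting: Years ≈ 72 / 5.7
Years ≈ 12.6

12.6 years


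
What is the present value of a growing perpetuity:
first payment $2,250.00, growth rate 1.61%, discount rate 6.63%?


Formula: PV = C / (r - g)
Spread: r - g = 0.0663 - 0.0161 = 0.0502
Substituting: PV = $2,250.00 / 0.0502
PV = $44,820.72

$44,820.72


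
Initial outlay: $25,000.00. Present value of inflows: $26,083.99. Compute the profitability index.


Formula: PI = PV(cash flows) / initial investment
Substituting: PI = $26,083.99 / $25,000.00
PI = 1.0434

1.0434


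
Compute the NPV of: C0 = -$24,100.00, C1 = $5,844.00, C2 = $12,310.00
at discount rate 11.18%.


Formula: NPV = C0 + C1/(1+r) + C2/(1+r)^2
Discount C1: $5,844.00 / (1 + 0.1118) = $5,256.34
Discount C2: $12,310.00 / (1 + 0.1118)^2 = $9,958.75
NPV = -$24,100.00 + $5,256.34 + $9,958.75 = -$8,884.91

-$8,884.91


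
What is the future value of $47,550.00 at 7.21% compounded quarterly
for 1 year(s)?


Formula: FV = P * (1 + r/m)^(m*t)
Period rate: r/m = 0.0721 / 4 = 0.018025
Total periods: m*t = 4 * 1 = 4
Growth factor: (1 + 0.018025)^4 = 1.074073
FV = $47,550.00 * 1.074073 = $51,072.17

$51,072.17


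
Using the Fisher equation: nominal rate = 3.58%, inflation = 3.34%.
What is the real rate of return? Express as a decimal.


Formula: (1 + r_real) = (1 + r_nom) / (1 + inflation)
Substituting: (1 + r_real) = 1.0358 / 1.0334
(1 + r_real) = 1.002322
r_real = 1.002322 - 1 = 0.002322

0.002322


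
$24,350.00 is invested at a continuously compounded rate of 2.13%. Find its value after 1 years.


Formula: FV = P * e^(r*t)
Exponent: r*t = 0.0213 * 1 = 0.0213
e^(0.0213) = 1.021528
FV = $24,350.00 * 1.021528 = $24,874.22

$24,874.22
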